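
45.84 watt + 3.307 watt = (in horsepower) 0.06591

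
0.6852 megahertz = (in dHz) 6.852e+06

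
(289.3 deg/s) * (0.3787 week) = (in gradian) 7.362e+07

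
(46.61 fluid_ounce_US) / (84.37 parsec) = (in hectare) 5.295e-26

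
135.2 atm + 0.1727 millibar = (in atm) 135.2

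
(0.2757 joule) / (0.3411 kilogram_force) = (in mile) 5.121e-05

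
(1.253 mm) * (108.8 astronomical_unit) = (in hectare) 2.039e+06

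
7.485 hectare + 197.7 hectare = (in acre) 507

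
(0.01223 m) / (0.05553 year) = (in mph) 1.562e-08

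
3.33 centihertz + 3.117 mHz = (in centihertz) 3.642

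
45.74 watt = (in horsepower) 0.06134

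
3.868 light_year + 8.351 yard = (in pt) 1.037e+20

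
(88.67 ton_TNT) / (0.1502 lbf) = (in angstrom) 5.553e+21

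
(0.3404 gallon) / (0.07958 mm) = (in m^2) 16.19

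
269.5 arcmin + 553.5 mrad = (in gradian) 40.23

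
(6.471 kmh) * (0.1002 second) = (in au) 1.204e-12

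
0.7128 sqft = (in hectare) 6.622e-06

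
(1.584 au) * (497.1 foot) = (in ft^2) 3.865e+14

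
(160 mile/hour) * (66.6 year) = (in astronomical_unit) 1.004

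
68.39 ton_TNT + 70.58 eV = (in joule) 2.861e+11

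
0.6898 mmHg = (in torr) 0.6898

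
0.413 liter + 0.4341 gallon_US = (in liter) 2.056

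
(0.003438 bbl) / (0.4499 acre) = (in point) 0.000851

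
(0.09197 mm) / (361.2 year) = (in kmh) 2.907e-14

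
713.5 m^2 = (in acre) 0.1763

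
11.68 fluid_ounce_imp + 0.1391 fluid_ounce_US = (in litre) 0.336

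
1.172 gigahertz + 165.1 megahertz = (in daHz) 1.337e+08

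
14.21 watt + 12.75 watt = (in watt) 26.96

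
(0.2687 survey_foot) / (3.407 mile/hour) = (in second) 0.05377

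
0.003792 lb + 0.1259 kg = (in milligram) 1.276e+05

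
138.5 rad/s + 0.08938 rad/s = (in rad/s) 138.6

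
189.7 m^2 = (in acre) 0.04688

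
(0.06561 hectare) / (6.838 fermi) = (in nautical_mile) 5.181e+13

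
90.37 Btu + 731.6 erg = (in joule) 9.535e+04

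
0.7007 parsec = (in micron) 2.162e+22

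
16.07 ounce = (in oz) 16.07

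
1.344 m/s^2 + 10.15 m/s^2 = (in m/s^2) 11.49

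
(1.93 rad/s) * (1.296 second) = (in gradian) 159.2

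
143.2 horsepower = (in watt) 1.068e+05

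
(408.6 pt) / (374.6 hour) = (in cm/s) 1.069e-05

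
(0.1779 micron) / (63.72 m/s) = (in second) 2.792e-09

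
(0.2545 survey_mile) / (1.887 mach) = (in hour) 0.0001771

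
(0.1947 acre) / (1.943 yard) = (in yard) 485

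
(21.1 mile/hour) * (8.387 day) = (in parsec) 2.215e-10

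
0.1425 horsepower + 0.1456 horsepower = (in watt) 214.8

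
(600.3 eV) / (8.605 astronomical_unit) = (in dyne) 7.471e-24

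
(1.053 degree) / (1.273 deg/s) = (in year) 2.623e-08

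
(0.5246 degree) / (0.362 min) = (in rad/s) 0.0004215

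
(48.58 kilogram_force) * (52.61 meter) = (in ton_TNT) 5.99e-06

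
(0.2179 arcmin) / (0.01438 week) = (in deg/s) 4.176e-07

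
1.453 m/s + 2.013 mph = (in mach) 0.00691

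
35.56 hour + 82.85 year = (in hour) 7.258e+05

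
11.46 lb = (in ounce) 183.4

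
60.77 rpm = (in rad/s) 6.364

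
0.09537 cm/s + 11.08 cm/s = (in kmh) 0.4023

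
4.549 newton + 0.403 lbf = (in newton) 6.342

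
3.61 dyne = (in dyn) 3.61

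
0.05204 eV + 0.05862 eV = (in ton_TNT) 4.237e-30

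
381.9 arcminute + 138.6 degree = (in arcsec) 5.219e+05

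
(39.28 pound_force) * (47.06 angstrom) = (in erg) 8.223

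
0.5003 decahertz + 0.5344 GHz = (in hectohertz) 5.344e+06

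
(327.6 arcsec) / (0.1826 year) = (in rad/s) 2.758e-10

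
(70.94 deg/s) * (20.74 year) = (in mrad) 8.098e+11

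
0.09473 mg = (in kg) 9.473e-08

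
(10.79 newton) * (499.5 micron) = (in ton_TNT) 1.288e-12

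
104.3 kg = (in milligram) 1.043e+08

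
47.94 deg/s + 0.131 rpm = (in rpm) 8.121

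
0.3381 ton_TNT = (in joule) 1.415e+09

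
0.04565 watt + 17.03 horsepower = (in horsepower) 17.03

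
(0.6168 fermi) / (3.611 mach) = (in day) 5.806e-24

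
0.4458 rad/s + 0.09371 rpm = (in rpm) 4.351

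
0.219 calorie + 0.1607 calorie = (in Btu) 0.001506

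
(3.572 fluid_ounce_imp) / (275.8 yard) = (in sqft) 4.332e-06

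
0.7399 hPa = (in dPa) 739.9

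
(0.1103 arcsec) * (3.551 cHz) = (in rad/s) 1.899e-08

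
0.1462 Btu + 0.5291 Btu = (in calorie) 170.3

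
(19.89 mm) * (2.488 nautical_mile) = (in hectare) 0.009165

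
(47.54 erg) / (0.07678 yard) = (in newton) 6.771e-05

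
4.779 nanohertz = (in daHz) 4.779e-10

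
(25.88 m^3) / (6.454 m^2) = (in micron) 4.01e+06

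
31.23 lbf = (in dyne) 1.389e+07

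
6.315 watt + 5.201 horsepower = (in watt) 3885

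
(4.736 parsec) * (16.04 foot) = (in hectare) 7.145e+13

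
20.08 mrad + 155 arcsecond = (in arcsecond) 4297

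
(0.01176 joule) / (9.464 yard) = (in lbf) 0.0003055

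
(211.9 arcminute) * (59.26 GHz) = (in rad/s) 3.653e+09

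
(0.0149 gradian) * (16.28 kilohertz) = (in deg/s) 218.3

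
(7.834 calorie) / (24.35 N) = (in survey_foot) 4.416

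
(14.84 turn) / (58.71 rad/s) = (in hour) 0.0004412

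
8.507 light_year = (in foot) 2.64e+17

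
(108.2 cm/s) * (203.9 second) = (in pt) 6.254e+05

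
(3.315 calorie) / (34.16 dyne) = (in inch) 1.599e+06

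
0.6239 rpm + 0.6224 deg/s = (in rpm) 0.7276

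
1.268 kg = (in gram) 1268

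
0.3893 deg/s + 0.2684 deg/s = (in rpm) 0.1096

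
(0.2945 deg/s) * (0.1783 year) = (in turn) 4600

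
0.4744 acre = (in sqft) 2.066e+04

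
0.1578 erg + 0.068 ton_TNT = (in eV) 1.776e+27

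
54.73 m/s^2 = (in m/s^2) 54.73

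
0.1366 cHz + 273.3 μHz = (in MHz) 1.639e-09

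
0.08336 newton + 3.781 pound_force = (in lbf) 3.8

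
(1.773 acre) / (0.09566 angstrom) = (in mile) 4.661e+11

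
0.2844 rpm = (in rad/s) 0.02978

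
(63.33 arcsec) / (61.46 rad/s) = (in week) 8.26e-12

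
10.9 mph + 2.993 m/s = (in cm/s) 786.6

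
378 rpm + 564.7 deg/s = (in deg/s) 2833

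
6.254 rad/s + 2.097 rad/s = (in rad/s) 8.351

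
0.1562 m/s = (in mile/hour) 0.3494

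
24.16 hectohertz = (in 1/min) 1.45e+05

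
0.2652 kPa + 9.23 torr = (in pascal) 1496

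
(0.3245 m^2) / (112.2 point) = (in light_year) 8.666e-16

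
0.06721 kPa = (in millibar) 0.6721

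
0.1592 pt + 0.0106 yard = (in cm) 0.9749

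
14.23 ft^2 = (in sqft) 14.23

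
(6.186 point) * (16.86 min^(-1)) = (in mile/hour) 0.001372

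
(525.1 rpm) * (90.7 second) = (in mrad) 4.987e+06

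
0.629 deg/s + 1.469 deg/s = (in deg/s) 2.098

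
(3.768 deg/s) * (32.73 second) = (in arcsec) 4.44e+05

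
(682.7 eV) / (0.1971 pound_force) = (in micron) 1.248e-10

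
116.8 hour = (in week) 0.6952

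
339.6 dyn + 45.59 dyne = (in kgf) 0.0003928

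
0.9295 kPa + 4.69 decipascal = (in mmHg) 6.975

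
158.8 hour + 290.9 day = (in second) 2.571e+07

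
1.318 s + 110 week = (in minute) 1.109e+06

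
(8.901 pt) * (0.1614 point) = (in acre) 4.418e-11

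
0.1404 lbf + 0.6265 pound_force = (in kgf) 0.3479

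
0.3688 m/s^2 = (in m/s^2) 0.3688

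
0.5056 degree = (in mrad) 8.824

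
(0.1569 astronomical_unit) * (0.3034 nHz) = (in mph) 15.93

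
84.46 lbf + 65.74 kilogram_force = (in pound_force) 229.4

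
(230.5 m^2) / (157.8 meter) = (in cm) 146.1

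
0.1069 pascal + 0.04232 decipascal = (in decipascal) 1.111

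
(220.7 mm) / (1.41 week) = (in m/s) 2.588e-07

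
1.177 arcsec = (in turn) 9.082e-07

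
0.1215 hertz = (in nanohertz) 1.215e+08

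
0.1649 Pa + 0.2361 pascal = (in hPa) 0.00401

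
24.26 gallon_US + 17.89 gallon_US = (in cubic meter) 0.1596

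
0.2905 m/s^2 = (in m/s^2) 0.2905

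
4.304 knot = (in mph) 4.953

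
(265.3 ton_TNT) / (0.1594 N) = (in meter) 6.964e+12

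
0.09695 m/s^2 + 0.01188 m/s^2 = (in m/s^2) 0.1088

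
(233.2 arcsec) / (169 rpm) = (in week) 1.056e-10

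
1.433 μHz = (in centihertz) 0.0001433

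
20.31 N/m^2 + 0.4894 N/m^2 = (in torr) 0.156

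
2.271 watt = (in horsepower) 0.003045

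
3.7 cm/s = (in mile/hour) 0.08277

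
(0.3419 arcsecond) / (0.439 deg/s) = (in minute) 3.606e-06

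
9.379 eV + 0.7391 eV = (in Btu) 1.537e-21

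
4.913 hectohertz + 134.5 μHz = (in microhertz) 4.913e+08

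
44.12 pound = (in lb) 44.12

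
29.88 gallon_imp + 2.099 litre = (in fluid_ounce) 4664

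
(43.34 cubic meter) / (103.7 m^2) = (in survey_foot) 1.371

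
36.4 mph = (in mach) 0.04779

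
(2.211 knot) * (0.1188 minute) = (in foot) 26.6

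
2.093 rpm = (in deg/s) 12.56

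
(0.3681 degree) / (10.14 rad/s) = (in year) 2.009e-11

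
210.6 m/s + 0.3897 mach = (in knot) 667.3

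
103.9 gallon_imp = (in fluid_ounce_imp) 1.662e+04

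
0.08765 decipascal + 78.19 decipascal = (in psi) 0.001135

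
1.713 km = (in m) 1713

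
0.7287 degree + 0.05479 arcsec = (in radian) 0.01272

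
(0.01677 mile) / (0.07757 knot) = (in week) 0.001118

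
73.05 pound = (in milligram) 3.313e+07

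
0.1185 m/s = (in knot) 0.2303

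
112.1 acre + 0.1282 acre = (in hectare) 45.42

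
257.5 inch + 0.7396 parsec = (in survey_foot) 7.487e+16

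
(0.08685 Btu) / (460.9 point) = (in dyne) 5.636e+07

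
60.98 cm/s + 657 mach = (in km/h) 8.054e+05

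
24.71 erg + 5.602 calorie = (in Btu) 0.02222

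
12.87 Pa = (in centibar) 0.01287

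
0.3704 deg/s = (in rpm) 0.06173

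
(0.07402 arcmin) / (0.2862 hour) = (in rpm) 1.996e-07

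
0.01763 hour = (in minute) 1.058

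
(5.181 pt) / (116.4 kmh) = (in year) 1.792e-12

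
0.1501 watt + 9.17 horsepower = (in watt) 6838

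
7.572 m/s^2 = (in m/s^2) 7.572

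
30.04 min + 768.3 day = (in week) 109.8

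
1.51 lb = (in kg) 0.6849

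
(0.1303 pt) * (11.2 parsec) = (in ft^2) 1.71e+14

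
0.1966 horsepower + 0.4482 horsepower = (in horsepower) 0.6448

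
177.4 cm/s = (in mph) 3.968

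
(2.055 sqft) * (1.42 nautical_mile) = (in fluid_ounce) 1.698e+07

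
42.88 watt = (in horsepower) 0.0575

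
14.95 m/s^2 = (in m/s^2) 14.95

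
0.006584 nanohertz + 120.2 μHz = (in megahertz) 1.202e-10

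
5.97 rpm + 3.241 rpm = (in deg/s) 55.27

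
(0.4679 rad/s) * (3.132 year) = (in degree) 2.648e+09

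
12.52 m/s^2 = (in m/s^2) 12.52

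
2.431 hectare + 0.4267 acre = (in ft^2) 2.803e+05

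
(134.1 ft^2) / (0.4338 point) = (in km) 81.41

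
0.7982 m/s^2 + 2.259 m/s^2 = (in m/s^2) 3.057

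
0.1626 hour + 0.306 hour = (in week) 0.002789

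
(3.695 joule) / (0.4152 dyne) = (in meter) 8.899e+05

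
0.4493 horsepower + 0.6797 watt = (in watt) 335.7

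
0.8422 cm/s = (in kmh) 0.03032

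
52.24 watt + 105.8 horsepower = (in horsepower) 105.9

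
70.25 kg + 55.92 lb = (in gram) 9.561e+04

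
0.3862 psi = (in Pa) 2663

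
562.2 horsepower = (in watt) 4.192e+05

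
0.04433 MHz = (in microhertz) 4.433e+10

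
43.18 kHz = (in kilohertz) 43.18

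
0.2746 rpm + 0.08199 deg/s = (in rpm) 0.2883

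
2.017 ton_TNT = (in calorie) 2.017e+09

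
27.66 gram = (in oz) 0.9757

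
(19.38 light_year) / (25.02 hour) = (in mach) 5.978e+09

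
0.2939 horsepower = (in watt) 219.2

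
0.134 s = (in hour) 3.722e-05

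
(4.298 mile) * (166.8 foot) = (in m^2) 3.517e+05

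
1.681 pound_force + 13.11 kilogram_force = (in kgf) 13.87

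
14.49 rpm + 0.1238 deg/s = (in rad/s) 1.52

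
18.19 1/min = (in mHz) 303.2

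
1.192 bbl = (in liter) 189.5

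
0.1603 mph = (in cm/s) 7.166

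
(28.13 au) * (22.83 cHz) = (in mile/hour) 2.149e+12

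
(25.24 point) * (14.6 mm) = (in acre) 3.212e-08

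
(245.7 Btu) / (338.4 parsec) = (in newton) 2.483e-14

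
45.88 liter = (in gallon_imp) 10.09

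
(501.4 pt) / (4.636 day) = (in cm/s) 4.416e-05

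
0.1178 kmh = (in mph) 0.0732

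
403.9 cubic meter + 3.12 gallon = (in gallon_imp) 8.885e+04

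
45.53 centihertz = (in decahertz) 0.04553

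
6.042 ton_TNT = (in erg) 2.528e+17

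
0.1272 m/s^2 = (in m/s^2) 0.1272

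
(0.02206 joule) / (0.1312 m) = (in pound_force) 0.0378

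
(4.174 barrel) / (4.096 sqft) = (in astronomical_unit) 1.166e-11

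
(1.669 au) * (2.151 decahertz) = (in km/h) 1.933e+13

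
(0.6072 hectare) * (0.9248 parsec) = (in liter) 1.733e+23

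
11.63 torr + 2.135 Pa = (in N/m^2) 1553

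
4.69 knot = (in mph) 5.397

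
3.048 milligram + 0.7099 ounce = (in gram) 20.13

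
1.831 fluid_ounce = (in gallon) 0.0143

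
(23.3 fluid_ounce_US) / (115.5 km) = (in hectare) 5.966e-13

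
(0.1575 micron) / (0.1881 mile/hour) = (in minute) 3.122e-08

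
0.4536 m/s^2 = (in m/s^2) 0.4536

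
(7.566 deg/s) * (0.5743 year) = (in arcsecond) 4.933e+11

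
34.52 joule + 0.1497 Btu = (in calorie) 46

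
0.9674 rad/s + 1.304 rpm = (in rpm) 10.54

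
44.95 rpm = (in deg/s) 269.7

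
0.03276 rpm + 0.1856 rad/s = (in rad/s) 0.189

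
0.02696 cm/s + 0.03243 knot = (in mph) 0.03792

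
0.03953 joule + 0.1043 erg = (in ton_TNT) 9.448e-12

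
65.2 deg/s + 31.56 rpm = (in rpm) 42.43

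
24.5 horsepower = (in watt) 1.827e+04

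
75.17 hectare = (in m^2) 7.517e+05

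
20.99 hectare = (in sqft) 2.259e+06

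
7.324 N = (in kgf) 0.7468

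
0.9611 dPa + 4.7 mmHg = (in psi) 0.0909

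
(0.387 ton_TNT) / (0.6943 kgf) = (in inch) 9.363e+09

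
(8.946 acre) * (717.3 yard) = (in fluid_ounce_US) 8.029e+11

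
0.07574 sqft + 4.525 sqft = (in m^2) 0.4274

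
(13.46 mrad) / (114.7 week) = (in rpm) 1.853e-09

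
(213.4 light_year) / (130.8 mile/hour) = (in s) 3.453e+16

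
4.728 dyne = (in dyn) 4.728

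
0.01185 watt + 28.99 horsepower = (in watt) 2.162e+04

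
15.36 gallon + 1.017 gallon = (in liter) 61.99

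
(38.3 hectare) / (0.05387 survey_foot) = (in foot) 7.653e+07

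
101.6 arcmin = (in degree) 1.693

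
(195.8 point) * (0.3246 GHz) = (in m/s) 2.242e+07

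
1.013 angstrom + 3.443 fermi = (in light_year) 1.071e-26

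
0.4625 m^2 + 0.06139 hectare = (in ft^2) 6613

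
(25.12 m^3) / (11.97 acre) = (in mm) 0.5186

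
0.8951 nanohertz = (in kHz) 8.951e-13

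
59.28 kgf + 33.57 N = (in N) 614.9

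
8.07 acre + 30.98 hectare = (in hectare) 34.25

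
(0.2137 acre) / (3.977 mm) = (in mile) 135.1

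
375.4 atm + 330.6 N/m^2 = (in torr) 2.853e+05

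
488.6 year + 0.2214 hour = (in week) 2.548e+04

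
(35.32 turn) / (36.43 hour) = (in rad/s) 0.001692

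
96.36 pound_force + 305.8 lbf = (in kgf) 182.4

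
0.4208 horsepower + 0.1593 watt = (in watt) 313.9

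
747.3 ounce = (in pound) 46.71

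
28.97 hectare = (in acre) 71.59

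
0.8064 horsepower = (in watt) 601.3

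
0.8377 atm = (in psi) 12.31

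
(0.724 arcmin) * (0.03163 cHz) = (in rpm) 6.361e-07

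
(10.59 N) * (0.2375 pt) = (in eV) 5.538e+15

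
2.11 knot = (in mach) 0.003188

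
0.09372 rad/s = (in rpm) 0.895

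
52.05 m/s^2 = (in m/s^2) 52.05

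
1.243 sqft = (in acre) 2.854e-05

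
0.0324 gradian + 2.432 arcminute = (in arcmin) 4.182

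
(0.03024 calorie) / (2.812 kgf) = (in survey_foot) 0.01505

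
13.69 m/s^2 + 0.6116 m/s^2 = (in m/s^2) 14.3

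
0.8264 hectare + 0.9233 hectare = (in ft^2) 1.883e+05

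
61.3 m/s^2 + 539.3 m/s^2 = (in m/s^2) 600.6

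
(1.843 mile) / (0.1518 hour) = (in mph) 12.14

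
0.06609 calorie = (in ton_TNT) 6.609e-11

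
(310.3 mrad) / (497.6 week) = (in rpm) 9.846e-09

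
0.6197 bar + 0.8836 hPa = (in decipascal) 6.206e+05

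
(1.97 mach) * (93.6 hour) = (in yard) 2.472e+08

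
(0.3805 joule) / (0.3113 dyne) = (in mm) 1.222e+08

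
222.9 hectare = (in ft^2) 2.399e+07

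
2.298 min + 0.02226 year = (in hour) 195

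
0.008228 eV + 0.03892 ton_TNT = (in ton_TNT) 0.03892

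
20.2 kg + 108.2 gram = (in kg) 20.31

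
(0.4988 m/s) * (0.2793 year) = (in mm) 4.393e+09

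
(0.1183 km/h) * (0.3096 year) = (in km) 320.8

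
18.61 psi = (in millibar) 1283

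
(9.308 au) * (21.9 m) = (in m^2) 3.049e+13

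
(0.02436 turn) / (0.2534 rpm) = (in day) 6.676e-05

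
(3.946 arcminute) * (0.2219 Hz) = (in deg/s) 0.01459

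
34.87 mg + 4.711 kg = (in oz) 166.2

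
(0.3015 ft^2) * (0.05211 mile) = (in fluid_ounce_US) 7.943e+04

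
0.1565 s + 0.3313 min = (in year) 6.353e-07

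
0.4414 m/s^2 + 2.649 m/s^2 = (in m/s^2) 3.09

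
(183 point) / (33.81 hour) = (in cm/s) 5.304e-05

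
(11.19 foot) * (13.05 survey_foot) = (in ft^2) 146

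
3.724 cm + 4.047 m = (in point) 1.158e+04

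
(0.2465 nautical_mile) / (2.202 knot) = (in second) 403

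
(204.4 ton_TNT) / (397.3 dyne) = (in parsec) 0.006976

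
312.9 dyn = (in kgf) 0.0003191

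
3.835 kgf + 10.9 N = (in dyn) 4.851e+06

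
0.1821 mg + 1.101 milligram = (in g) 0.001283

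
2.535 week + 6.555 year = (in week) 344.3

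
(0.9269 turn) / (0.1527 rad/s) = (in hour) 0.01059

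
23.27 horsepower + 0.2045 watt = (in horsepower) 23.27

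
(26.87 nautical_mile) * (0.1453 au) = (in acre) 2.673e+11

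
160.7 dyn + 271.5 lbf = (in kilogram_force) 123.2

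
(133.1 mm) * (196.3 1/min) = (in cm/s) 43.55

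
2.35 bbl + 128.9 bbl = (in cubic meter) 20.87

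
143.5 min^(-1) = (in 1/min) 143.5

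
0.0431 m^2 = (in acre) 1.065e-05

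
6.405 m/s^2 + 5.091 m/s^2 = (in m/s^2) 11.5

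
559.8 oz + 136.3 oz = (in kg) 19.73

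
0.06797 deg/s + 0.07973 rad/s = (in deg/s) 4.636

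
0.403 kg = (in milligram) 4.03e+05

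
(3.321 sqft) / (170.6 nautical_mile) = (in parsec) 3.165e-23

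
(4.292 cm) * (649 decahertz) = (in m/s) 278.6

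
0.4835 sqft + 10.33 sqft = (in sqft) 10.81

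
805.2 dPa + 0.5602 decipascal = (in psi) 0.01169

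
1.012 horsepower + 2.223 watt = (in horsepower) 1.015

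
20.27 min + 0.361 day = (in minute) 540.1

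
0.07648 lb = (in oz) 1.224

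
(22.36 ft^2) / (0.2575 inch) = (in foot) 1042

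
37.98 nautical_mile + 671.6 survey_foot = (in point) 2e+08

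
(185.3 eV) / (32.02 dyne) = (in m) 9.272e-14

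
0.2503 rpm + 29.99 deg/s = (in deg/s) 31.49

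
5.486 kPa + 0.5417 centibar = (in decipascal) 6.028e+04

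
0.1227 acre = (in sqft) 5345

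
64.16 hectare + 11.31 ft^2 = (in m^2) 6.416e+05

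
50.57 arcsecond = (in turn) 3.902e-05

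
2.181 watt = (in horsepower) 0.002925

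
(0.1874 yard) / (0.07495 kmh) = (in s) 8.231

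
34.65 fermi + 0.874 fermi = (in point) 1.007e-10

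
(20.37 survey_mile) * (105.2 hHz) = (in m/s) 3.449e+08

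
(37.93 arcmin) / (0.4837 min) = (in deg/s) 0.02178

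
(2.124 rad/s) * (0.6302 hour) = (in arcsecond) 9.939e+08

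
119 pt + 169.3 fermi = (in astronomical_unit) 2.806e-13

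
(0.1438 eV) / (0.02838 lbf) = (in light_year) 1.929e-35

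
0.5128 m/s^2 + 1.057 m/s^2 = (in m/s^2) 1.57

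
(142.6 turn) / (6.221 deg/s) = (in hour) 2.292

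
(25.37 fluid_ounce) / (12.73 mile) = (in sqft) 3.942e-07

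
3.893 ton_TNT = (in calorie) 3.893e+09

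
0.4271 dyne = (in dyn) 0.4271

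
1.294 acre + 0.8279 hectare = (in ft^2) 1.455e+05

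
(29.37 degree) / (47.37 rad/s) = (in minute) 0.0001804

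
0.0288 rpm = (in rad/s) 0.003016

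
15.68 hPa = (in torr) 11.76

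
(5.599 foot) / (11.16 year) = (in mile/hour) 1.085e-08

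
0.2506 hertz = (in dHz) 2.506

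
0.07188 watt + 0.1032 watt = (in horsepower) 0.0002348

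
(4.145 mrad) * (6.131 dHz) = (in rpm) 0.02427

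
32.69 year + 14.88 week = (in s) 1.04e+09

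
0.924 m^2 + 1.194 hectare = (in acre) 2.951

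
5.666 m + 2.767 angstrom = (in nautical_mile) 0.003059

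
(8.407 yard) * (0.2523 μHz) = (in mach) 5.696e-09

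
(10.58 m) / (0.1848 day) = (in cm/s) 0.06626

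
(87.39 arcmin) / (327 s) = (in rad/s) 7.774e-05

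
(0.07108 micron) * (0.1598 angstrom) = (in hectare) 1.136e-22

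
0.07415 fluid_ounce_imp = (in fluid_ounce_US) 0.07124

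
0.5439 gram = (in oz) 0.01919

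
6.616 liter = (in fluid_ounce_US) 223.7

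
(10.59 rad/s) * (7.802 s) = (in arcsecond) 1.704e+07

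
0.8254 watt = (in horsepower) 0.001107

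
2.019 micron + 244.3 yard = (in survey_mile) 0.1388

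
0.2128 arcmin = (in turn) 9.852e-06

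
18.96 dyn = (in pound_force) 4.262e-05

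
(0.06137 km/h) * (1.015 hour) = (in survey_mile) 0.03871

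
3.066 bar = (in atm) 3.026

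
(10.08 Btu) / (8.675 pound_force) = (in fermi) 2.756e+17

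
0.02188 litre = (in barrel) 0.0001376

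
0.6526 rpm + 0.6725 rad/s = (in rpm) 7.075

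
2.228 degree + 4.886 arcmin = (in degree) 2.309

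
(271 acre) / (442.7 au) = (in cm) 1.656e-06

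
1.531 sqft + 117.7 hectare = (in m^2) 1.177e+06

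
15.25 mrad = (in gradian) 0.9708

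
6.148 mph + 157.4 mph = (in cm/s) 7311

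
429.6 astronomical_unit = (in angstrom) 6.427e+23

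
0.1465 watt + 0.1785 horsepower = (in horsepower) 0.1787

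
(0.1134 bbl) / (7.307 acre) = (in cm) 6.097e-05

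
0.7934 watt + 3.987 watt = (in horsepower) 0.006411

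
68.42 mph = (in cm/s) 3059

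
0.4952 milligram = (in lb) 1.092e-06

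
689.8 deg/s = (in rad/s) 12.04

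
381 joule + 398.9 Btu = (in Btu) 399.3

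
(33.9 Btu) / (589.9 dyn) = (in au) 4.053e-05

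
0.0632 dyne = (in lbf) 1.421e-07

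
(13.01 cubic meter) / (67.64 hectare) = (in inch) 0.0007573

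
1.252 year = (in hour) 1.097e+04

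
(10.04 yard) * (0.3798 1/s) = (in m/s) 3.487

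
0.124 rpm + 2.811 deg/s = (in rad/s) 0.06205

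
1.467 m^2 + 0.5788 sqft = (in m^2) 1.521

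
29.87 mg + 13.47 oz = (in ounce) 13.47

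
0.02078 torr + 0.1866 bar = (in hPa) 186.6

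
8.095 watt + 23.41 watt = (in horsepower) 0.04225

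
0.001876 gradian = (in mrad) 0.02947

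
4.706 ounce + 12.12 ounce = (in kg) 0.477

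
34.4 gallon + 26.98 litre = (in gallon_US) 41.53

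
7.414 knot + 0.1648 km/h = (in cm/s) 386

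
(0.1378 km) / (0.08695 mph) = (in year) 0.0001124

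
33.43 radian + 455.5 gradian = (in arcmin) 1.395e+05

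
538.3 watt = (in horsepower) 0.7219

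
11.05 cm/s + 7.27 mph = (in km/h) 12.1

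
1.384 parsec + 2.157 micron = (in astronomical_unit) 2.855e+05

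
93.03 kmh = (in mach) 0.07589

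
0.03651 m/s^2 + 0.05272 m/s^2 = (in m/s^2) 0.08923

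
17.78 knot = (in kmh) 32.93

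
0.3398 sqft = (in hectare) 3.157e-06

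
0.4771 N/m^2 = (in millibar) 0.004771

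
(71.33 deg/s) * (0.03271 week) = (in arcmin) 8.467e+07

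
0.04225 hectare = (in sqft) 4548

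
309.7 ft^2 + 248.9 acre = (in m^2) 1.007e+06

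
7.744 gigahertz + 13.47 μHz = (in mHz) 7.744e+12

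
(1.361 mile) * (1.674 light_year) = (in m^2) 3.469e+19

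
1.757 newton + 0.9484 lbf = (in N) 5.976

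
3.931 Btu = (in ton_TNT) 9.913e-07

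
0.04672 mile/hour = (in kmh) 0.07519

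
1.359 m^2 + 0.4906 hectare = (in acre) 1.213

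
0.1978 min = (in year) 3.763e-07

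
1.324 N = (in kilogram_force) 0.135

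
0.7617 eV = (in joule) 1.22e-19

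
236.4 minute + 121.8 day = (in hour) 2927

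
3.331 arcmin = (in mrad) 0.9689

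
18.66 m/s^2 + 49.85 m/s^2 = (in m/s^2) 68.51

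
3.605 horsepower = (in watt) 2688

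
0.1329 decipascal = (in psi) 1.928e-06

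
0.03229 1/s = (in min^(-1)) 1.937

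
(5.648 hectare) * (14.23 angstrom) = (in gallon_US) 0.02123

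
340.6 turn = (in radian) 2140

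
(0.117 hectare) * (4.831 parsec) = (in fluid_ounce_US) 5.898e+24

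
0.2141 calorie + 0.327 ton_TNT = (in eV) 8.539e+27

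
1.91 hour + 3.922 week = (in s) 2.379e+06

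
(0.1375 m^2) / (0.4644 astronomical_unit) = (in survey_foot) 6.493e-12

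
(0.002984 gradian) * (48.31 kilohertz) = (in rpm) 21.62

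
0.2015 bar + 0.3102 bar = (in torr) 383.8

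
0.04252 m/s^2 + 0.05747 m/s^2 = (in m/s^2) 0.09999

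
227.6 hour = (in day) 9.483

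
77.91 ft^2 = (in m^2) 7.238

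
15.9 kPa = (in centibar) 15.9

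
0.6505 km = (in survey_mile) 0.4042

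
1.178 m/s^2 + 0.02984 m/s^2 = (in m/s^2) 1.208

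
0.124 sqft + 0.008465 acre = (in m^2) 34.27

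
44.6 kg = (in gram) 4.46e+04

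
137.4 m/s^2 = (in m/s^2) 137.4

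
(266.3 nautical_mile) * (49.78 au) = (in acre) 9.076e+14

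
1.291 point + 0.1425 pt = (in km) 5.057e-07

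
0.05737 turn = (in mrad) 360.5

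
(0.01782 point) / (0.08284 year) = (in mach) 7.067e-15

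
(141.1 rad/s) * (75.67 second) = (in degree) 6.117e+05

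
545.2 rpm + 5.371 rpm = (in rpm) 550.6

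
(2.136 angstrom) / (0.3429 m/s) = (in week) 1.03e-15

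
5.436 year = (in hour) 4.762e+04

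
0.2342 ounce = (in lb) 0.01464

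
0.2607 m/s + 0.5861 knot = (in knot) 1.093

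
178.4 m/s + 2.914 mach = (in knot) 2275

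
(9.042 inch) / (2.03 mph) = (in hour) 7.03e-05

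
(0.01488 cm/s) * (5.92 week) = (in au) 3.561e-09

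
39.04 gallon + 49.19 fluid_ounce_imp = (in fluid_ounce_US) 5044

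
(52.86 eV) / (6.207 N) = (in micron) 1.364e-12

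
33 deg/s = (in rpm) 5.5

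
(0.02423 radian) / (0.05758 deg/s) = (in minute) 0.4018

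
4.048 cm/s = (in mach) 0.0001189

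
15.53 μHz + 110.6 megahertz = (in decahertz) 1.106e+07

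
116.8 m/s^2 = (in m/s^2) 116.8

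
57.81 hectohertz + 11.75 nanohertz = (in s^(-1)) 5781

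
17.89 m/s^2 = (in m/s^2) 17.89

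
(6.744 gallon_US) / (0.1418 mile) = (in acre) 2.764e-08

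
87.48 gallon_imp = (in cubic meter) 0.3977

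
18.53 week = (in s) 1.121e+07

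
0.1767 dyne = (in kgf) 1.802e-07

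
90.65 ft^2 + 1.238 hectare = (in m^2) 1.239e+04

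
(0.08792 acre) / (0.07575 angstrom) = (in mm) 4.697e+16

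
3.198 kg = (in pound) 7.05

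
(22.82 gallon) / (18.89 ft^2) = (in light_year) 5.203e-18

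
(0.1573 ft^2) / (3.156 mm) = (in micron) 4.63e+06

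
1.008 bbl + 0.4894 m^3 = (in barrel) 4.086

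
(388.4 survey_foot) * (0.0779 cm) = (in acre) 2.279e-05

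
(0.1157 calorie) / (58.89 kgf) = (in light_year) 8.86e-20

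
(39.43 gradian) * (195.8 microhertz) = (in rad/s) 0.0001213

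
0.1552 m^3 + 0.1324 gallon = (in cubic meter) 0.1557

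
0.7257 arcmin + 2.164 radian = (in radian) 2.164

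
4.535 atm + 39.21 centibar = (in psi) 72.33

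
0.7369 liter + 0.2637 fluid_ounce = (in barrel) 0.004684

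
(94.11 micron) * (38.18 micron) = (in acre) 8.879e-13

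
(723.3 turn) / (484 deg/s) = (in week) 0.0008895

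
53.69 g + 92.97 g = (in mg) 1.467e+05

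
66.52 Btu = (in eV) 4.38e+23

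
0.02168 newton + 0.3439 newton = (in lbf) 0.08219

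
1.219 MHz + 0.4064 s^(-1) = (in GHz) 0.001219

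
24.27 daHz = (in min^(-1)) 1.456e+04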